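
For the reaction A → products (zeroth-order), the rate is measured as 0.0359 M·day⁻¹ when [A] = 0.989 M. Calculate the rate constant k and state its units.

0.0359 M·day⁻¹

Step 1: For a zeroth-order reaction, rate = k (independent of concentration).
Step 2: k = rate = 0.0359 M·day⁻¹.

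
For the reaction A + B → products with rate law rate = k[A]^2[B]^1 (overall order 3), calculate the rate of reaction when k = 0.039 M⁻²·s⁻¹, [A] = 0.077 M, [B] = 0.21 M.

4.856e-05 M/s

Step 1: The rate law is rate = k[A]^2[B]^1, overall order = 2+1 = 3
Step 2: Substitute values: rate = 0.039 × (0.077)^2 × (0.21)^1
Step 3: rate = 0.039 × 0.005929 × 0.21 = 4.85585e-05 M/s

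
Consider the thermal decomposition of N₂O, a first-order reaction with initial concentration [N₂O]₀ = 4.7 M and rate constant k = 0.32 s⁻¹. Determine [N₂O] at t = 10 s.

0.1916 M

Step 1: For a first-order reaction: [N₂O] = [N₂O]₀ × e^(-kt)
Step 2: [N₂O] = 4.7 × e^(-0.32 × 10)
Step 3: [N₂O] = 4.7 × e^(-3.2)
Step 4: [N₂O] = 4.7 × 0.0407622 = 0.1916 M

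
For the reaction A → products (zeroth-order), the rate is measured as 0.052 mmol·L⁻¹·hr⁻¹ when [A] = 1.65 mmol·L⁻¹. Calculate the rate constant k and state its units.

0.052 mmol·L⁻¹·hr⁻¹

Step 1: For a zeroth-order reaction, rate = k (independent of concentration).
Step 2: k = rate = 0.052 mmol·L⁻¹·hr⁻¹.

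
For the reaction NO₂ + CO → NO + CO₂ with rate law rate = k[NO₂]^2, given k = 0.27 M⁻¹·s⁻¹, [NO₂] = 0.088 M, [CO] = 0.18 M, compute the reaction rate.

0.002091 M/s

Step 1: The rate law is rate = k[NO₂]^2
Step 2: Note that the rate does not depend on [CO] (zero order in CO).
Step 3: rate = 0.27 × (0.088)^2 = 0.00209088 M/s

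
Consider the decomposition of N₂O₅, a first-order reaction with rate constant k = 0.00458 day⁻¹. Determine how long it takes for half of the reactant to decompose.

151.3 day

Step 1: For a first-order reaction, t₁/₂ = ln(2)/k
Step 2: t₁/₂ = ln(2)/0.00458
Step 3: t₁/₂ = 0.6931/0.00458 = 151.3 day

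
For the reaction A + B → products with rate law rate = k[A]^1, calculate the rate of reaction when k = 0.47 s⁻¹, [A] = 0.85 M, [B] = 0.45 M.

0.3995 M/s

Step 1: The rate law is rate = k[A]^1
Step 2: Note that the rate does not depend on [B] (zero order in B).
Step 3: rate = 0.47 × (0.85)^1 = 0.3995 M/s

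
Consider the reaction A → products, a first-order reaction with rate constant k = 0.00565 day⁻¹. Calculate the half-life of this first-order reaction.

122.7 day

Step 1: For a first-order reaction, t₁/₂ = ln(2)/k
Step 2: t₁/₂ = ln(2)/0.00565
Step 3: t₁/₂ = 0.6931/0.00565 = 122.7 day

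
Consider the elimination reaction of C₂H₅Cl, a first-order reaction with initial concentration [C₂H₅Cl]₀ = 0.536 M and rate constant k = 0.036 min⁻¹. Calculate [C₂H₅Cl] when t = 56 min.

0.07139 M

Step 1: For a first-order reaction: [C₂H₅Cl] = [C₂H₅Cl]₀ × e^(-kt)
Step 2: [C₂H₅Cl] = 0.536 × e^(-0.036 × 56)
Step 3: [C₂H₅Cl] = 0.536 × e^(-2.016)
Step 4: [C₂H₅Cl] = 0.536 × 0.133187 = 0.07139 M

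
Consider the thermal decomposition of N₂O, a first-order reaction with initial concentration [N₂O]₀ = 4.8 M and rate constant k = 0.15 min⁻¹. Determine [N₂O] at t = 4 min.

2.634 M

Step 1: For a first-order reaction: [N₂O] = [N₂O]₀ × e^(-kt)
Step 2: [N₂O] = 4.8 × e^(-0.15 × 4)
Step 3: [N₂O] = 4.8 × e^(-0.6)
Step 4: [N₂O] = 4.8 × 0.548812 = 2.634 M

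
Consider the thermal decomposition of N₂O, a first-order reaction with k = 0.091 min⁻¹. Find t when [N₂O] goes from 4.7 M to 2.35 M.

7.617 min

Step 1: For first-order: t = ln([N₂O]₀/[N₂O])/k
Step 2: t = ln(4.7/2.35)/0.091
Step 3: t = ln(2)/0.091
Step 4: t = 0.6931/0.091 = 7.617 min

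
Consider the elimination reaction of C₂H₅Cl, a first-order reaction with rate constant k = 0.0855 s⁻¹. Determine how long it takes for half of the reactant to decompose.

8.107 s

Step 1: For a first-order reaction, t₁/₂ = ln(2)/k
Step 2: t₁/₂ = ln(2)/0.0855
Step 3: t₁/₂ = 0.6931/0.0855 = 8.107 s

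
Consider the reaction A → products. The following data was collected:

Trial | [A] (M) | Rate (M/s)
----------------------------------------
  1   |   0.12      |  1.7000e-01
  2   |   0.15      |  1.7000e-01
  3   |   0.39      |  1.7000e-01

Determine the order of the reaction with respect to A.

zeroth order (0)

Step 1: Compare trials - when concentration changes, rate stays constant.
Step 2: rate₂/rate₁ = 1.7000e-01/1.7000e-01 = 1
Step 3: [A]₂/[A]₁ = 0.15/0.12 = 1.25
Step 4: Since rate ratio ≈ (conc ratio)^0, the reaction is zeroth order.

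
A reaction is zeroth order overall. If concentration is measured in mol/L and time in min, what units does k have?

mol/L·min⁻¹

Step 1: For overall order n, rate = k × (concentration)^n.
Step 2: Rate has units mol/L·min⁻¹; concentration term has units (mol/L)^0.
Step 3: k = rate / (concentration)^n, so units of k = (mol/L)^(1-0)·min⁻¹ = mol/L·min⁻¹.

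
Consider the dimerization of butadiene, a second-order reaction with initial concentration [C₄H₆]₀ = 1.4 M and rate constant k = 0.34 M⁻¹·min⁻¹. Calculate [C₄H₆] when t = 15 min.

0.172 M

Step 1: For a second-order reaction: 1/[C₄H₆] = 1/[C₄H₆]₀ + kt
Step 2: 1/[C₄H₆] = 1/1.4 + 0.34 × 15
Step 3: 1/[C₄H₆] = 0.7143 + 5.1 = 5.814
Step 4: [C₄H₆] = 1/5.814 = 0.172 M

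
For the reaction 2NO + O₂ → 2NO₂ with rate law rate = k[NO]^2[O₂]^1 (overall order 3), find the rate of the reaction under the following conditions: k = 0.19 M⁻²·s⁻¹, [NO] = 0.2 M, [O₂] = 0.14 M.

0.001064 M/s

Step 1: The rate law is rate = k[NO]^2[O₂]^1, overall order = 2+1 = 3
Step 2: Substitute values: rate = 0.19 × (0.2)^2 × (0.14)^1
Step 3: rate = 0.19 × 0.04 × 0.14 = 0.001064 M/s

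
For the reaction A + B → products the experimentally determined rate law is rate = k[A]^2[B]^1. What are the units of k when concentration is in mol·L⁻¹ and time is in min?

(mol·L⁻¹)⁻²·min⁻¹

Step 1: Overall order = 2 + 1 = 3.
Step 2: rate has units mol·L⁻¹·min⁻¹; [A]^2[B]^1 has units (mol·L⁻¹)^3.
Step 3: k = rate/([A]^2[B]^1), so units of k = (mol·L⁻¹)^(1-3)·min⁻¹ = (mol·L⁻¹)⁻²·min⁻¹.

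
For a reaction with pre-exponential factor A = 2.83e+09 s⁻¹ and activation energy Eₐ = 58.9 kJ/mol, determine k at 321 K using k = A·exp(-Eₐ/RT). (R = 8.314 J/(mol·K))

7.36e-01 s⁻¹

Step 1: Use the Arrhenius equation: k = A × exp(-Eₐ/RT)
Step 2: Convert Eₐ to J/mol: 58.9 kJ/mol = 58900 J/mol
Step 3: Calculate the exponent: -Eₐ/(RT) = -58900/(8.314 × 321) = -22.06989
Step 4: k = 2.83e+09 × exp(-22.06989)
Step 5: k = 2.83e+09 × 2.60117e-10 = 7.3613e-01 s⁻¹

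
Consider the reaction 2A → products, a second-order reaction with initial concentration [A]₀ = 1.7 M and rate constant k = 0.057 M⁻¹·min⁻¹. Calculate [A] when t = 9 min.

0.9081 M

Step 1: For a second-order reaction: 1/[A] = 1/[A]₀ + kt
Step 2: 1/[A] = 1/1.7 + 0.057 × 9
Step 3: 1/[A] = 0.5882 + 0.513 = 1.101
Step 4: [A] = 1/1.101 = 0.9081 M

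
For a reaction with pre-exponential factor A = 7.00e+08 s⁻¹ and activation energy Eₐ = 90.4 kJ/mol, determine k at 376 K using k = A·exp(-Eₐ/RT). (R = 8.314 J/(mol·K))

1.93e-04 s⁻¹

Step 1: Use the Arrhenius equation: k = A × exp(-Eₐ/RT)
Step 2: Convert Eₐ to J/mol: 90.4 kJ/mol = 90400 J/mol
Step 3: Calculate the exponent: -Eₐ/(RT) = -90400/(8.314 × 376) = -28.91815
Step 4: k = 7.00e+08 × exp(-28.91815)
Step 5: k = 7.00e+08 × 2.76062e-13 = 1.9324e-04 s⁻¹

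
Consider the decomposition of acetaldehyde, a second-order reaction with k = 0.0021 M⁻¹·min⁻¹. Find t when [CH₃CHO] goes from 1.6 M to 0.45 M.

760.6 min

Step 1: For second-order: t = (1/[CH₃CHO] - 1/[CH₃CHO]₀)/k
Step 2: t = (1/0.45 - 1/1.6)/0.0021
Step 3: t = (2.222 - 0.625)/0.0021
Step 4: t = 1.597/0.0021 = 760.6 min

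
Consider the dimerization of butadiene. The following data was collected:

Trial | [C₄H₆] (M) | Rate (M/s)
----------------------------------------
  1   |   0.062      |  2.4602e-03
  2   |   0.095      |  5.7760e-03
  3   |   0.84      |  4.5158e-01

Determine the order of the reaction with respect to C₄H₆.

second order (2)

Step 1: Compare trials to find order n where rate₂/rate₁ = ([C₄H₆]₂/[C₄H₆]₁)^n
Step 2: rate₂/rate₁ = 5.7760e-03/2.4602e-03 = 2.348
Step 3: [C₄H₆]₂/[C₄H₆]₁ = 0.095/0.062 = 1.532
Step 4: n = ln(2.348)/ln(1.532) = 2.00 ≈ 2
Step 5: The reaction is second order in C₄H₆.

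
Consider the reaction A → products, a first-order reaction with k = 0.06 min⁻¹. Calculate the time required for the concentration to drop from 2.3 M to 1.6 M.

6.048 min

Step 1: For first-order: t = ln([A]₀/[A])/k
Step 2: t = ln(2.3/1.6)/0.06
Step 3: t = ln(1.437)/0.06
Step 4: t = 0.3629/0.06 = 6.048 min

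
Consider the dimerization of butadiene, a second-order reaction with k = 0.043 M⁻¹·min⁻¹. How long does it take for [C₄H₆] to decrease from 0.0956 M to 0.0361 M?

400.9 min

Step 1: For second-order: t = (1/[C₄H₆] - 1/[C₄H₆]₀)/k
Step 2: t = (1/0.0361 - 1/0.0956)/0.043
Step 3: t = (27.7 - 10.46)/0.043
Step 4: t = 17.24/0.043 = 400.9 min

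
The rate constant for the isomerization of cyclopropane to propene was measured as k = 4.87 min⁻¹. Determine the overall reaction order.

first order (1)

Step 1: The units of k for an nth-order reaction are (concentration)^(1-n)·(time)⁻¹.
Step 2: Here k has units min⁻¹, so the concentration exponent is 0.
Step 3: 1 - n = 0 ⇒ n = 1. The reaction is first order.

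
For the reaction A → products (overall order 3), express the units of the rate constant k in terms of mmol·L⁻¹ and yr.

(mmol·L⁻¹)⁻²·yr⁻¹

Step 1: For overall order n, rate = k × (concentration)^n.
Step 2: Rate has units mmol·L⁻¹·yr⁻¹; concentration term has units (mmol·L⁻¹)^3.
Step 3: k = rate / (concentration)^n, so units of k = (mmol·L⁻¹)^(1-3)·yr⁻¹ = (mmol·L⁻¹)⁻²·yr⁻¹.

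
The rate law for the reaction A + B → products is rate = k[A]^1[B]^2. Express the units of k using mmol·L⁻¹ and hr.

(mmol·L⁻¹)⁻²·hr⁻¹

Step 1: Overall order = 1 + 2 = 3.
Step 2: rate has units mmol·L⁻¹·hr⁻¹; [A]^1[B]^2 has units (mmol·L⁻¹)^3.
Step 3: k = rate/([A]^1[B]^2), so units of k = (mmol·L⁻¹)^(1-3)·hr⁻¹ = (mmol·L⁻¹)⁻²·hr⁻¹.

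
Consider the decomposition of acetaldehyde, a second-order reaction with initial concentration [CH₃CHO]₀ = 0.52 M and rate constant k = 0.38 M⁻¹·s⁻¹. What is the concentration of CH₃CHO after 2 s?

0.3727 M

Step 1: For a second-order reaction: 1/[CH₃CHO] = 1/[CH₃CHO]₀ + kt
Step 2: 1/[CH₃CHO] = 1/0.52 + 0.38 × 2
Step 3: 1/[CH₃CHO] = 1.923 + 0.76 = 2.683
Step 4: [CH₃CHO] = 1/2.683 = 0.3727 M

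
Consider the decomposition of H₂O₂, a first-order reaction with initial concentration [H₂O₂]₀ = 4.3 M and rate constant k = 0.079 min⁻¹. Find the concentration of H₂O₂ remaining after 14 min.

1.423 M

Step 1: For a first-order reaction: [H₂O₂] = [H₂O₂]₀ × e^(-kt)
Step 2: [H₂O₂] = 4.3 × e^(-0.079 × 14)
Step 3: [H₂O₂] = 4.3 × e^(-1.106)
Step 4: [H₂O₂] = 4.3 × 0.33088 = 1.423 M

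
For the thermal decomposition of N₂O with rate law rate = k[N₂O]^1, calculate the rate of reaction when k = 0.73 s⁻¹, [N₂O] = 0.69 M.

0.5037 M/s

Step 1: Identify the rate law: rate = k[N₂O]^1
Step 2: Substitute values: rate = 0.73 × (0.69)^1
Step 3: Calculate: rate = 0.73 × 0.69 = 0.5037 M/s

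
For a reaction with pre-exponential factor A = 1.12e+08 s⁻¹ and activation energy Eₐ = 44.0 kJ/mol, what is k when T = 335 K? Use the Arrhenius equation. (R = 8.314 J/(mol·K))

1.54e+01 s⁻¹

Step 1: Use the Arrhenius equation: k = A × exp(-Eₐ/RT)
Step 2: Convert Eₐ to J/mol: 44.0 kJ/mol = 44000 J/mol
Step 3: Calculate the exponent: -Eₐ/(RT) = -44000/(8.314 × 335) = -15.79785
Step 4: k = 1.12e+08 × exp(-15.79785)
Step 5: k = 1.12e+08 × 1.37747e-07 = 1.5428e+01 s⁻¹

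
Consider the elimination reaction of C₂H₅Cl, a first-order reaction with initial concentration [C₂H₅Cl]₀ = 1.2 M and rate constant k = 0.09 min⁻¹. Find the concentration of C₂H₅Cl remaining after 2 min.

1.002 M

Step 1: For a first-order reaction: [C₂H₅Cl] = [C₂H₅Cl]₀ × e^(-kt)
Step 2: [C₂H₅Cl] = 1.2 × e^(-0.09 × 2)
Step 3: [C₂H₅Cl] = 1.2 × e^(-0.18)
Step 4: [C₂H₅Cl] = 1.2 × 0.83527 = 1.002 M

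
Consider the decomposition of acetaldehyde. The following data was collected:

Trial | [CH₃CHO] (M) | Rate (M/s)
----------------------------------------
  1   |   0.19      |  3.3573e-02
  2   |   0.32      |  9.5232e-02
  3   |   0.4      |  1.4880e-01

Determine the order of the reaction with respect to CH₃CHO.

second order (2)

Step 1: Compare trials to find order n where rate₂/rate₁ = ([CH₃CHO]₂/[CH₃CHO]₁)^n
Step 2: rate₂/rate₁ = 9.5232e-02/3.3573e-02 = 2.837
Step 3: [CH₃CHO]₂/[CH₃CHO]₁ = 0.32/0.19 = 1.684
Step 4: n = ln(2.837)/ln(1.684) = 2.00 ≈ 2
Step 5: The reaction is second order in CH₃CHO.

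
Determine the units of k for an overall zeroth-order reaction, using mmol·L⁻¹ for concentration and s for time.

mmol·L⁻¹·s⁻¹

Step 1: For overall order n, rate = k × (concentration)^n.
Step 2: Rate has units mmol·L⁻¹·s⁻¹; concentration term has units (mmol·L⁻¹)^0.
Step 3: k = rate / (concentration)^n, so units of k = (mmol·L⁻¹)^(1-0)·s⁻¹ = mmol·L⁻¹·s⁻¹.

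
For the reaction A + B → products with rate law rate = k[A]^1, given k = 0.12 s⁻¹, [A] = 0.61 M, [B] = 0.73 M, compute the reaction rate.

0.0732 M/s

Step 1: The rate law is rate = k[A]^1
Step 2: Note that the rate does not depend on [B] (zero order in B).
Step 3: rate = 0.12 × (0.61)^1 = 0.0732 M/s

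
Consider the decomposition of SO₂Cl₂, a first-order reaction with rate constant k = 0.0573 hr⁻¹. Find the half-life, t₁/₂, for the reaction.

12.1 hr

Step 1: For a first-order reaction, t₁/₂ = ln(2)/k
Step 2: t₁/₂ = ln(2)/0.0573
Step 3: t₁/₂ = 0.6931/0.0573 = 12.1 hr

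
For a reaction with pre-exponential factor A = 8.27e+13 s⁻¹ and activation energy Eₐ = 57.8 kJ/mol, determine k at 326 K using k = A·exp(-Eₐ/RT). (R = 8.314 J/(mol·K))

4.53e+04 s⁻¹

Step 1: Use the Arrhenius equation: k = A × exp(-Eₐ/RT)
Step 2: Convert Eₐ to J/mol: 57.8 kJ/mol = 57800 J/mol
Step 3: Calculate the exponent: -Eₐ/(RT) = -57800/(8.314 × 326) = -21.32555
Step 4: k = 8.27e+13 × exp(-21.32555)
Step 5: k = 8.27e+13 × 5.47559e-10 = 4.5283e+04 s⁻¹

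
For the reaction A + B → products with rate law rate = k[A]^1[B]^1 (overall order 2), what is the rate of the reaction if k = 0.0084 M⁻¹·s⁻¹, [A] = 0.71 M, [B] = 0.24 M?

0.001431 M/s

Step 1: The rate law is rate = k[A]^1[B]^1, overall order = 1+1 = 2
Step 2: Substitute values: rate = 0.0084 × (0.71)^1 × (0.24)^1
Step 3: rate = 0.0084 × 0.71 × 0.24 = 0.00143136 M/s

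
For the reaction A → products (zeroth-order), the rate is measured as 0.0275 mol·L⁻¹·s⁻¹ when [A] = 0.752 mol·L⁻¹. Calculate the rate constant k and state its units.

0.0275 mol·L⁻¹·s⁻¹

Step 1: For a zeroth-order reaction, rate = k (independent of concentration).
Step 2: k = rate = 0.0275 mol·L⁻¹·s⁻¹.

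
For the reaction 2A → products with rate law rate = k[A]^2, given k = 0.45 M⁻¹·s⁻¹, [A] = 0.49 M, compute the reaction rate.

0.108 M/s

Step 1: Identify the rate law: rate = k[A]^2
Step 2: Substitute values: rate = 0.45 × (0.49)^2
Step 3: Calculate: rate = 0.45 × 0.2401 = 0.108045 M/s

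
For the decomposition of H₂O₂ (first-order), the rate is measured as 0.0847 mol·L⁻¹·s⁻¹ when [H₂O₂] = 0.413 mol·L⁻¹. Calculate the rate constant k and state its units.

0.2051 s⁻¹

Step 1: rate = k[H₂O₂]^1, so k = rate / [H₂O₂]^1.
Step 2: k = 0.0847 / (0.413)^1 = 0.0847 / 0.413.
Step 3: k = 0.2051 s⁻¹.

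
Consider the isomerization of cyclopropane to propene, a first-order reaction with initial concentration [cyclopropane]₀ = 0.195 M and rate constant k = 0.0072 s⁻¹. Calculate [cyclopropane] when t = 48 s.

0.138 M

Step 1: For a first-order reaction: [cyclopropane] = [cyclopropane]₀ × e^(-kt)
Step 2: [cyclopropane] = 0.195 × e^(-0.0072 × 48)
Step 3: [cyclopropane] = 0.195 × e^(-0.3456)
Step 4: [cyclopropane] = 0.195 × 0.707796 = 0.138 M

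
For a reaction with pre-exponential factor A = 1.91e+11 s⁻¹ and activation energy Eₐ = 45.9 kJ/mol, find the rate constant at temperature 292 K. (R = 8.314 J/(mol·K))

1.17e+03 s⁻¹

Step 1: Use the Arrhenius equation: k = A × exp(-Eₐ/RT)
Step 2: Convert Eₐ to J/mol: 45.9 kJ/mol = 45900 J/mol
Step 3: Calculate the exponent: -Eₐ/(RT) = -45900/(8.314 × 292) = -18.90688
Step 4: k = 1.91e+11 × exp(-18.90688)
Step 5: k = 1.91e+11 × 6.14959e-09 = 1.1746e+03 s⁻¹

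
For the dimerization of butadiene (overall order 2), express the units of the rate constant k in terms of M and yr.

M⁻¹·yr⁻¹

Step 1: For overall order n, rate = k × (concentration)^n.
Step 2: Rate has units M·yr⁻¹; concentration term has units M^2.
Step 3: k = rate / (concentration)^n, so units of k = M^(1-2)·yr⁻¹ = M⁻¹·yr⁻¹.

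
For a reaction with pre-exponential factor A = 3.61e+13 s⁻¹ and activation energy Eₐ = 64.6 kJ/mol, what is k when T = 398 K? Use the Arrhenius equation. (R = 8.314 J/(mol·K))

1.20e+05 s⁻¹

Step 1: Use the Arrhenius equation: k = A × exp(-Eₐ/RT)
Step 2: Convert Eₐ to J/mol: 64.6 kJ/mol = 64600 J/mol
Step 3: Calculate the exponent: -Eₐ/(RT) = -64600/(8.314 × 398) = -19.52268
Step 4: k = 3.61e+13 × exp(-19.52268)
Step 5: k = 3.61e+13 × 3.32206e-09 = 1.1993e+05 s⁻¹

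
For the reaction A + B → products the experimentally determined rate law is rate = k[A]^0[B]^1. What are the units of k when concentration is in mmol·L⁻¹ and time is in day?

day⁻¹

Step 1: Overall order = 0 + 1 = 1.
Step 2: rate has units mmol·L⁻¹·day⁻¹; [A]^0[B]^1 has units (mmol·L⁻¹)^1.
Step 3: k = rate/([A]^0[B]^1), so units of k = (mmol·L⁻¹)^(1-1)·day⁻¹ = day⁻¹.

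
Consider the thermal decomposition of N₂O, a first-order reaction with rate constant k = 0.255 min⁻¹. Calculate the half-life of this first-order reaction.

2.718 min

Step 1: For a first-order reaction, t₁/₂ = ln(2)/k
Step 2: t₁/₂ = ln(2)/0.255
Step 3: t₁/₂ = 0.6931/0.255 = 2.718 min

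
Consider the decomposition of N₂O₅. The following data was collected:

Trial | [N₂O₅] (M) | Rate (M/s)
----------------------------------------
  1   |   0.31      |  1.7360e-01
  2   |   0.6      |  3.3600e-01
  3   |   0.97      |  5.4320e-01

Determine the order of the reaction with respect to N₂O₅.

first order (1)

Step 1: Compare trials to find order n where rate₂/rate₁ = ([N₂O₅]₂/[N₂O₅]₁)^n
Step 2: rate₂/rate₁ = 3.3600e-01/1.7360e-01 = 1.935
Step 3: [N₂O₅]₂/[N₂O₅]₁ = 0.6/0.31 = 1.935
Step 4: n = ln(1.935)/ln(1.935) = 1.00 ≈ 1
Step 5: The reaction is first order in N₂O₅.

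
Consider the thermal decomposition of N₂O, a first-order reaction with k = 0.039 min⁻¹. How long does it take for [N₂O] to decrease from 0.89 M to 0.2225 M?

35.55 min

Step 1: For first-order: t = ln([N₂O]₀/[N₂O])/k
Step 2: t = ln(0.89/0.2225)/0.039
Step 3: t = ln(4)/0.039
Step 4: t = 1.386/0.039 = 35.55 min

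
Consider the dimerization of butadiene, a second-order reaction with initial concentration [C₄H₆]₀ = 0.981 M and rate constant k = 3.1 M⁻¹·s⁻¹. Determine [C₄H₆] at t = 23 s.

0.01383 M

Step 1: For a second-order reaction: 1/[C₄H₆] = 1/[C₄H₆]₀ + kt
Step 2: 1/[C₄H₆] = 1/0.981 + 3.1 × 23
Step 3: 1/[C₄H₆] = 1.019 + 71.3 = 72.32
Step 4: [C₄H₆] = 1/72.32 = 0.01383 M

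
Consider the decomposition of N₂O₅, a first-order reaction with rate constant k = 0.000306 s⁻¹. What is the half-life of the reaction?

2265 s

Step 1: For a first-order reaction, t₁/₂ = ln(2)/k
Step 2: t₁/₂ = ln(2)/0.000306
Step 3: t₁/₂ = 0.6931/0.000306 = 2265 s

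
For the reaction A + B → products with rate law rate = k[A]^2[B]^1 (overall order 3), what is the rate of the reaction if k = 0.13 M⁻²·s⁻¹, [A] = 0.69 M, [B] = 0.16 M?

0.009903 M/s

Step 1: The rate law is rate = k[A]^2[B]^1, overall order = 2+1 = 3
Step 2: Substitute values: rate = 0.13 × (0.69)^2 × (0.16)^1
Step 3: rate = 0.13 × 0.4761 × 0.16 = 0.00990288 M/s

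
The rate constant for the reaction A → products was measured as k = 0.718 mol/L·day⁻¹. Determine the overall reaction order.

zeroth order (0)

Step 1: The units of k for an nth-order reaction are (concentration)^(1-n)·(time)⁻¹.
Step 2: Here k has units mol/L·day⁻¹, so the concentration exponent is 1.
Step 3: 1 - n = 1 ⇒ n = 0. The reaction is zeroth order.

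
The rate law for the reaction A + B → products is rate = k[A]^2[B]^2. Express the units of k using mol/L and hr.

(mol/L)⁻³·hr⁻¹

Step 1: Overall order = 2 + 2 = 4.
Step 2: rate has units mol/L·hr⁻¹; [A]^2[B]^2 has units (mol/L)^4.
Step 3: k = rate/([A]^2[B]^2), so units of k = (mol/L)^(1-4)·hr⁻¹ = (mol/L)⁻³·hr⁻¹.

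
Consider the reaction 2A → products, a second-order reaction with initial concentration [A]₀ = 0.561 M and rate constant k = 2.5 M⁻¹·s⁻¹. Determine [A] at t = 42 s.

0.009365 M

Step 1: For a second-order reaction: 1/[A] = 1/[A]₀ + kt
Step 2: 1/[A] = 1/0.561 + 2.5 × 42
Step 3: 1/[A] = 1.783 + 105 = 106.8
Step 4: [A] = 1/106.8 = 0.009365 M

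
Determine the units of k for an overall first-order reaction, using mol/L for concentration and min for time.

min⁻¹

Step 1: For overall order n, rate = k × (concentration)^n.
Step 2: Rate has units mol/L·min⁻¹; concentration term has units (mol/L)^1.
Step 3: k = rate / (concentration)^n, so units of k = (mol/L)^(1-1)·min⁻¹ = min⁻¹.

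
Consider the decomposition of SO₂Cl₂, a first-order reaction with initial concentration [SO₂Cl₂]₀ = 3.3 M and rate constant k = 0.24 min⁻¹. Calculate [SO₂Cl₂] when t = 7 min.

0.615 M

Step 1: For a first-order reaction: [SO₂Cl₂] = [SO₂Cl₂]₀ × e^(-kt)
Step 2: [SO₂Cl₂] = 3.3 × e^(-0.24 × 7)
Step 3: [SO₂Cl₂] = 3.3 × e^(-1.68)
Step 4: [SO₂Cl₂] = 3.3 × 0.186374 = 0.615 M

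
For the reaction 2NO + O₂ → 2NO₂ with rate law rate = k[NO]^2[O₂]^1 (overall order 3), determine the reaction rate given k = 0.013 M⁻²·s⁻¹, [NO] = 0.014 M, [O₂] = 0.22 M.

5.606e-07 M/s

Step 1: The rate law is rate = k[NO]^2[O₂]^1, overall order = 2+1 = 3
Step 2: Substitute values: rate = 0.013 × (0.014)^2 × (0.22)^1
Step 3: rate = 0.013 × 0.000196 × 0.22 = 5.6056e-07 M/s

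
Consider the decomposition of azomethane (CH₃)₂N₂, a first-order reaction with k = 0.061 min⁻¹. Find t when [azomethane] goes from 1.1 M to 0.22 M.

26.38 min

Step 1: For first-order: t = ln([azomethane]₀/[azomethane])/k
Step 2: t = ln(1.1/0.22)/0.061
Step 3: t = ln(5)/0.061
Step 4: t = 1.609/0.061 = 26.38 min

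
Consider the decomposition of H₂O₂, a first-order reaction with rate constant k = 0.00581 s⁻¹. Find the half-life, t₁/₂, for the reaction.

119.3 s

Step 1: For a first-order reaction, t₁/₂ = ln(2)/k
Step 2: t₁/₂ = ln(2)/0.00581
Step 3: t₁/₂ = 0.6931/0.00581 = 119.3 s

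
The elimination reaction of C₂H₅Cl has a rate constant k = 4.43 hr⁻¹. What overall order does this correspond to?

first order (1)

Step 1: The units of k for an nth-order reaction are (concentration)^(1-n)·(time)⁻¹.
Step 2: Here k has units hr⁻¹, so the concentration exponent is 0.
Step 3: 1 - n = 0 ⇒ n = 1. The reaction is first order.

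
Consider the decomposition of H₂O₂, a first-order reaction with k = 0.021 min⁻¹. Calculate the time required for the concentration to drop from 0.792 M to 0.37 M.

36.24 min

Step 1: For first-order: t = ln([H₂O₂]₀/[H₂O₂])/k
Step 2: t = ln(0.792/0.37)/0.021
Step 3: t = ln(2.141)/0.021
Step 4: t = 0.7611/0.021 = 36.24 min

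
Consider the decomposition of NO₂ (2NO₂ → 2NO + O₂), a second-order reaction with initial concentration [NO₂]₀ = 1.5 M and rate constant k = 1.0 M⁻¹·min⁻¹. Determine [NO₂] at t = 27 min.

0.03614 M

Step 1: For a second-order reaction: 1/[NO₂] = 1/[NO₂]₀ + kt
Step 2: 1/[NO₂] = 1/1.5 + 1.0 × 27
Step 3: 1/[NO₂] = 0.6667 + 27 = 27.67
Step 4: [NO₂] = 1/27.67 = 0.03614 M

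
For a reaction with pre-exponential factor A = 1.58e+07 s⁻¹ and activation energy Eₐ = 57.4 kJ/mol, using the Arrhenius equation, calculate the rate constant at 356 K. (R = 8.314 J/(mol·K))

5.97e-02 s⁻¹

Step 1: Use the Arrhenius equation: k = A × exp(-Eₐ/RT)
Step 2: Convert Eₐ to J/mol: 57.4 kJ/mol = 57400 J/mol
Step 3: Calculate the exponent: -Eₐ/(RT) = -57400/(8.314 × 356) = -19.39331
Step 4: k = 1.58e+07 × exp(-19.39331)
Step 5: k = 1.58e+07 × 3.78088e-09 = 5.9738e-02 s⁻¹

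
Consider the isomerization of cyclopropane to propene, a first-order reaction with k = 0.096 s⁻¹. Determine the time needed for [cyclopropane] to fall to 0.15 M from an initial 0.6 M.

14.44 s

Step 1: For first-order: t = ln([cyclopropane]₀/[cyclopropane])/k
Step 2: t = ln(0.6/0.15)/0.096
Step 3: t = ln(4)/0.096
Step 4: t = 1.386/0.096 = 14.44 s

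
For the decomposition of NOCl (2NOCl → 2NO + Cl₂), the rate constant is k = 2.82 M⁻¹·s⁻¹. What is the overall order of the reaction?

second order (2)

Step 1: The units of k for an nth-order reaction are (concentration)^(1-n)·(time)⁻¹.
Step 2: Here k has units M⁻¹·s⁻¹, so the concentration exponent is -1.
Step 3: 1 - n = -1 ⇒ n = 2. The reaction is second order.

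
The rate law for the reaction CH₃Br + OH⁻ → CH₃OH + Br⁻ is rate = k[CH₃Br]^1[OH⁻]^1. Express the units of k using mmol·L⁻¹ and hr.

(mmol·L⁻¹)⁻¹·hr⁻¹

Step 1: Overall order = 1 + 1 = 2.
Step 2: rate has units mmol·L⁻¹·hr⁻¹; [CH₃Br]^1[OH⁻]^1 has units (mmol·L⁻¹)^2.
Step 3: k = rate/([CH₃Br]^1[OH⁻]^1), so units of k = (mmol·L⁻¹)^(1-2)·hr⁻¹ = (mmol·L⁻¹)⁻¹·hr⁻¹.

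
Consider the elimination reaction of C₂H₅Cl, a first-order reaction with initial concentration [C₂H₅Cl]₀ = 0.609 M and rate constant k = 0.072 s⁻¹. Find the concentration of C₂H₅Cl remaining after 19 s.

0.1551 M

Step 1: For a first-order reaction: [C₂H₅Cl] = [C₂H₅Cl]₀ × e^(-kt)
Step 2: [C₂H₅Cl] = 0.609 × e^(-0.072 × 19)
Step 3: [C₂H₅Cl] = 0.609 × e^(-1.368)
Step 4: [C₂H₅Cl] = 0.609 × 0.254616 = 0.1551 M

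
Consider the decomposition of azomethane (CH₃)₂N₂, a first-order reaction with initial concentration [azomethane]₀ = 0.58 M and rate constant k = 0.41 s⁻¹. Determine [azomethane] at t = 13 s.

0.00281 M

Step 1: For a first-order reaction: [azomethane] = [azomethane]₀ × e^(-kt)
Step 2: [azomethane] = 0.58 × e^(-0.41 × 13)
Step 3: [azomethane] = 0.58 × e^(-5.33)
Step 4: [azomethane] = 0.58 × 0.00484407 = 0.00281 M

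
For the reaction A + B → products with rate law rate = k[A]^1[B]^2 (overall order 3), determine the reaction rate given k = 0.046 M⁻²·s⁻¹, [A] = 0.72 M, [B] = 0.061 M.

0.0001232 M/s

Step 1: The rate law is rate = k[A]^1[B]^2, overall order = 1+2 = 3
Step 2: Substitute values: rate = 0.046 × (0.72)^1 × (0.061)^2
Step 3: rate = 0.046 × 0.72 × 0.003721 = 0.00012324 M/s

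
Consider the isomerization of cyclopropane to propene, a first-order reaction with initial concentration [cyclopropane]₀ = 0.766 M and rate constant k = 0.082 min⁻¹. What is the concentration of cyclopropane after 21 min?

0.1369 M

Step 1: For a first-order reaction: [cyclopropane] = [cyclopropane]₀ × e^(-kt)
Step 2: [cyclopropane] = 0.766 × e^(-0.082 × 21)
Step 3: [cyclopropane] = 0.766 × e^(-1.722)
Step 4: [cyclopropane] = 0.766 × 0.178708 = 0.1369 M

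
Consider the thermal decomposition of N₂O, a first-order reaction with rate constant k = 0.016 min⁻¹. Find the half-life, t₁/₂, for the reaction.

43.32 min

Step 1: For a first-order reaction, t₁/₂ = ln(2)/k
Step 2: t₁/₂ = ln(2)/0.016
Step 3: t₁/₂ = 0.6931/0.016 = 43.32 min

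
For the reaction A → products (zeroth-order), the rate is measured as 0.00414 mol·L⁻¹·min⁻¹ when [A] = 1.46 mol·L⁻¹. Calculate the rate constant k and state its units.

0.00414 mol·L⁻¹·min⁻¹

Step 1: For a zeroth-order reaction, rate = k (independent of concentration).
Step 2: k = rate = 0.00414 mol·L⁻¹·min⁻¹.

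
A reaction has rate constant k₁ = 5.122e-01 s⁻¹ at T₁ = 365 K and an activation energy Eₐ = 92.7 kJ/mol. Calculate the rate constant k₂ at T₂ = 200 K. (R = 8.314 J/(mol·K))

5.814e-12 s⁻¹

Step 1: Use the two-temperature Arrhenius form: ln(k₂/k₁) = -Eₐ/R × (1/T₂ - 1/T₁)
Step 2: Convert Eₐ to J/mol: 92.7 kJ/mol = 92700 J/mol
Step 3: 1/T₂ - 1/T₁ = 1/200 - 1/365 = 2.260274e-03 K⁻¹
Step 4: ln(k₂/k₁) = -92700/8.314 × 2.260274e-03 = -25.20176
Step 5: k₂ = k₁ × exp(-25.20176) = 5.122e-01 × 1.13505e-11 = 5.814e-12 s⁻¹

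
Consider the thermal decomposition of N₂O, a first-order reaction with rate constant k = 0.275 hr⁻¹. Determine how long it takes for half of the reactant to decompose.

2.521 hr

Step 1: For a first-order reaction, t₁/₂ = ln(2)/k
Step 2: t₁/₂ = ln(2)/0.275
Step 3: t₁/₂ = 0.6931/0.275 = 2.521 hr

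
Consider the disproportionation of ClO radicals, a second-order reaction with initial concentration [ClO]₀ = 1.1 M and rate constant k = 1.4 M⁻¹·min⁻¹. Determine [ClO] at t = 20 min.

0.03459 M

Step 1: For a second-order reaction: 1/[ClO] = 1/[ClO]₀ + kt
Step 2: 1/[ClO] = 1/1.1 + 1.4 × 20
Step 3: 1/[ClO] = 0.9091 + 28 = 28.91
Step 4: [ClO] = 1/28.91 = 0.03459 M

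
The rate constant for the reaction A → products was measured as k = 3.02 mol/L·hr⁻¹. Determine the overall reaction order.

zeroth order (0)

Step 1: The units of k for an nth-order reaction are (concentration)^(1-n)·(time)⁻¹.
Step 2: Here k has units mol/L·hr⁻¹, so the concentration exponent is 1.
Step 3: 1 - n = 1 ⇒ n = 0. The reaction is zeroth order.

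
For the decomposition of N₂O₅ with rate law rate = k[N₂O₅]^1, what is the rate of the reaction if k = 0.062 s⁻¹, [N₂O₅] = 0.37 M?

0.02294 M/s

Step 1: Identify the rate law: rate = k[N₂O₅]^1
Step 2: Substitute values: rate = 0.062 × (0.37)^1
Step 3: Calculate: rate = 0.062 × 0.37 = 0.02294 M/s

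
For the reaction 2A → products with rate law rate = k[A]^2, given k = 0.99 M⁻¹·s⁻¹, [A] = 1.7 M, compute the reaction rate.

2.861 M/s

Step 1: Identify the rate law: rate = k[A]^2
Step 2: Substitute values: rate = 0.99 × (1.7)^2
Step 3: Calculate: rate = 0.99 × 2.89 = 2.8611 M/s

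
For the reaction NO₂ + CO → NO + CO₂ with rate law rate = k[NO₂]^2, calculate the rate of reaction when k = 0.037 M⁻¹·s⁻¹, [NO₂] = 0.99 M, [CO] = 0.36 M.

0.03626 M/s

Step 1: The rate law is rate = k[NO₂]^2
Step 2: Note that the rate does not depend on [CO] (zero order in CO).
Step 3: rate = 0.037 × (0.99)^2 = 0.0362637 M/s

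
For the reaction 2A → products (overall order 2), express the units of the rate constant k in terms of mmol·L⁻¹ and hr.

(mmol·L⁻¹)⁻¹·hr⁻¹

Step 1: For overall order n, rate = k × (concentration)^n.
Step 2: Rate has units mmol·L⁻¹·hr⁻¹; concentration term has units (mmol·L⁻¹)^2.
Step 3: k = rate / (concentration)^n, so units of k = (mmol·L⁻¹)^(1-2)·hr⁻¹ = (mmol·L⁻¹)⁻¹·hr⁻¹.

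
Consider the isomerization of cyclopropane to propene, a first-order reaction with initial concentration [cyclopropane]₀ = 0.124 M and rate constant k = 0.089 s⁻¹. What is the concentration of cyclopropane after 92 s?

3.447e-05 M

Step 1: For a first-order reaction: [cyclopropane] = [cyclopropane]₀ × e^(-kt)
Step 2: [cyclopropane] = 0.124 × e^(-0.089 × 92)
Step 3: [cyclopropane] = 0.124 × e^(-8.188)
Step 4: [cyclopropane] = 0.124 × 0.000277969 = 3.447e-05 M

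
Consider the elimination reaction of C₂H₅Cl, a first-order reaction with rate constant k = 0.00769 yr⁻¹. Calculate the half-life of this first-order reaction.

90.14 yr

Step 1: For a first-order reaction, t₁/₂ = ln(2)/k
Step 2: t₁/₂ = ln(2)/0.00769
Step 3: t₁/₂ = 0.6931/0.00769 = 90.14 yr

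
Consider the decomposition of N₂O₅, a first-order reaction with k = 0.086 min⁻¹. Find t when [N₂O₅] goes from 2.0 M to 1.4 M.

4.147 min

Step 1: For first-order: t = ln([N₂O₅]₀/[N₂O₅])/k
Step 2: t = ln(2.0/1.4)/0.086
Step 3: t = ln(1.429)/0.086
Step 4: t = 0.3567/0.086 = 4.147 min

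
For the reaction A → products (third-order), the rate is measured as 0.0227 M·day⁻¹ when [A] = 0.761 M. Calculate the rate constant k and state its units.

0.05151 M⁻²·day⁻¹

Step 1: rate = k[A]^3, so k = rate / [A]^3.
Step 2: k = 0.0227 / (0.761)^3 = 0.0227 / 0.4407.
Step 3: k = 0.05151 M⁻²·day⁻¹.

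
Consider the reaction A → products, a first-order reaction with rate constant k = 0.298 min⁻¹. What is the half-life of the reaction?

2.326 min

Step 1: For a first-order reaction, t₁/₂ = ln(2)/k
Step 2: t₁/₂ = ln(2)/0.298
Step 3: t₁/₂ = 0.6931/0.298 = 2.326 min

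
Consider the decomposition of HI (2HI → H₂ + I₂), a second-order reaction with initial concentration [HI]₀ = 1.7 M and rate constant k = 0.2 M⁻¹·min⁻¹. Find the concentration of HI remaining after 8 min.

0.457 M

Step 1: For a second-order reaction: 1/[HI] = 1/[HI]₀ + kt
Step 2: 1/[HI] = 1/1.7 + 0.2 × 8
Step 3: 1/[HI] = 0.5882 + 1.6 = 2.188
Step 4: [HI] = 1/2.188 = 0.457 M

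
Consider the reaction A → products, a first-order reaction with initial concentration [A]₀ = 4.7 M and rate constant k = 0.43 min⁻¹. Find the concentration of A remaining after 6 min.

0.3561 M

Step 1: For a first-order reaction: [A] = [A]₀ × e^(-kt)
Step 2: [A] = 4.7 × e^(-0.43 × 6)
Step 3: [A] = 4.7 × e^(-2.58)
Step 4: [A] = 4.7 × 0.075774 = 0.3561 M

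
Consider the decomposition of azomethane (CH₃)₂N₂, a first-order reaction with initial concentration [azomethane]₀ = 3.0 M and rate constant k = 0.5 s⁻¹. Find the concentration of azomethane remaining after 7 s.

0.09059 M

Step 1: For a first-order reaction: [azomethane] = [azomethane]₀ × e^(-kt)
Step 2: [azomethane] = 3.0 × e^(-0.5 × 7)
Step 3: [azomethane] = 3.0 × e^(-3.5)
Step 4: [azomethane] = 3.0 × 0.0301974 = 0.09059 M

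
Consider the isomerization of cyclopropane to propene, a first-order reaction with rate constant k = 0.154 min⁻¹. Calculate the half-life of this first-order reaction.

4.501 min

Step 1: For a first-order reaction, t₁/₂ = ln(2)/k
Step 2: t₁/₂ = ln(2)/0.154
Step 3: t₁/₂ = 0.6931/0.154 = 4.501 min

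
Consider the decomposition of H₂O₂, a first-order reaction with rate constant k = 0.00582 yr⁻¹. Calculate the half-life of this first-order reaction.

119.1 yr

Step 1: For a first-order reaction, t₁/₂ = ln(2)/k
Step 2: t₁/₂ = ln(2)/0.00582
Step 3: t₁/₂ = 0.6931/0.00582 = 119.1 yr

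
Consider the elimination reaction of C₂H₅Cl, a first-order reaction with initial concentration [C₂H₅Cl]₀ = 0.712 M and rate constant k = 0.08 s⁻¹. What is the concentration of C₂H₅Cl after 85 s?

0.000793 M

Step 1: For a first-order reaction: [C₂H₅Cl] = [C₂H₅Cl]₀ × e^(-kt)
Step 2: [C₂H₅Cl] = 0.712 × e^(-0.08 × 85)
Step 3: [C₂H₅Cl] = 0.712 × e^(-6.8)
Step 4: [C₂H₅Cl] = 0.712 × 0.00111378 = 0.000793 M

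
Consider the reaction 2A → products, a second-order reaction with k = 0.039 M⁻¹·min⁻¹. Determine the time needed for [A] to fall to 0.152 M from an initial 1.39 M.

150.2 min

Step 1: For second-order: t = (1/[A] - 1/[A]₀)/k
Step 2: t = (1/0.152 - 1/1.39)/0.039
Step 3: t = (6.579 - 0.7194)/0.039
Step 4: t = 5.86/0.039 = 150.2 min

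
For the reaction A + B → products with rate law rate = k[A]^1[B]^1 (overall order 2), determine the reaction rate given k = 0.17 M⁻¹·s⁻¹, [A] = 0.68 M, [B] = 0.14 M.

0.01618 M/s

Step 1: The rate law is rate = k[A]^1[B]^1, overall order = 1+1 = 2
Step 2: Substitute values: rate = 0.17 × (0.68)^1 × (0.14)^1
Step 3: rate = 0.17 × 0.68 × 0.14 = 0.016184 M/s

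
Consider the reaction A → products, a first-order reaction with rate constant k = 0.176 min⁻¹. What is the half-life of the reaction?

3.938 min

Step 1: For a first-order reaction, t₁/₂ = ln(2)/k
Step 2: t₁/₂ = ln(2)/0.176
Step 3: t₁/₂ = 0.6931/0.176 = 3.938 min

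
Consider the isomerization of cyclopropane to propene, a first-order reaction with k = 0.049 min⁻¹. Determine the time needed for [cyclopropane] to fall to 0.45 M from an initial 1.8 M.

28.29 min

Step 1: For first-order: t = ln([cyclopropane]₀/[cyclopropane])/k
Step 2: t = ln(1.8/0.45)/0.049
Step 3: t = ln(4)/0.049
Step 4: t = 1.386/0.049 = 28.29 min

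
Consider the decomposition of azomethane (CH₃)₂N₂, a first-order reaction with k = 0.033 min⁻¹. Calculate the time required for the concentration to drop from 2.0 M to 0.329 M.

54.69 min

Step 1: For first-order: t = ln([azomethane]₀/[azomethane])/k
Step 2: t = ln(2.0/0.329)/0.033
Step 3: t = ln(6.079)/0.033
Step 4: t = 1.805/0.033 = 54.69 min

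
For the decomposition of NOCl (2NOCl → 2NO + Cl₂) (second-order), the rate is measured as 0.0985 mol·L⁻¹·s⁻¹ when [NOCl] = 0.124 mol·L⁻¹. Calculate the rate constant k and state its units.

6.406 (mol·L⁻¹)⁻¹·s⁻¹

Step 1: rate = k[NOCl]^2, so k = rate / [NOCl]^2.
Step 2: k = 0.0985 / (0.124)^2 = 0.0985 / 0.01538.
Step 3: k = 6.406 (mol·L⁻¹)⁻¹·s⁻¹.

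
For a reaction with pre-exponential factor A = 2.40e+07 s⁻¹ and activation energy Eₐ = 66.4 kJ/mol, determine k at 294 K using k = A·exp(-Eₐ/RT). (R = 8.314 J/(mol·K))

3.82e-05 s⁻¹

Step 1: Use the Arrhenius equation: k = A × exp(-Eₐ/RT)
Step 2: Convert Eₐ to J/mol: 66.4 kJ/mol = 66400 J/mol
Step 3: Calculate the exponent: -Eₐ/(RT) = -66400/(8.314 × 294) = -27.16506
Step 4: k = 2.40e+07 × exp(-27.16506)
Step 5: k = 2.40e+07 × 1.59355e-12 = 3.8245e-05 s⁻¹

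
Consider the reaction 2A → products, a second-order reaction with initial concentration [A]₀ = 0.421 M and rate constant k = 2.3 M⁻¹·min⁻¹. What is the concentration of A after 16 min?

0.02553 M

Step 1: For a second-order reaction: 1/[A] = 1/[A]₀ + kt
Step 2: 1/[A] = 1/0.421 + 2.3 × 16
Step 3: 1/[A] = 2.375 + 36.8 = 39.18
Step 4: [A] = 1/39.18 = 0.02553 M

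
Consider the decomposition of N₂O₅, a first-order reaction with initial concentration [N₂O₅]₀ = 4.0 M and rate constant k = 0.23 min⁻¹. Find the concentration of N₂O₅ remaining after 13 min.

0.2011 M

Step 1: For a first-order reaction: [N₂O₅] = [N₂O₅]₀ × e^(-kt)
Step 2: [N₂O₅] = 4.0 × e^(-0.23 × 13)
Step 3: [N₂O₅] = 4.0 × e^(-2.99)
Step 4: [N₂O₅] = 4.0 × 0.0502874 = 0.2011 M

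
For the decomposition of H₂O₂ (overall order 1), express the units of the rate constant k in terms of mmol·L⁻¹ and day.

day⁻¹

Step 1: For overall order n, rate = k × (concentration)^n.
Step 2: Rate has units mmol·L⁻¹·day⁻¹; concentration term has units (mmol·L⁻¹)^1.
Step 3: k = rate / (concentration)^n, so units of k = (mmol·L⁻¹)^(1-1)·day⁻¹ = day⁻¹.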